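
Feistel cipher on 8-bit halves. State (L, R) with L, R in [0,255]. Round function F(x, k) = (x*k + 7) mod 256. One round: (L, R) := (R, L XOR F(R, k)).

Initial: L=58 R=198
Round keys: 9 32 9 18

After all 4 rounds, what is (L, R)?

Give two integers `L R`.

Round 1 (k=9): L=198 R=199
Round 2 (k=32): L=199 R=33
Round 3 (k=9): L=33 R=247
Round 4 (k=18): L=247 R=68

Answer: 247 68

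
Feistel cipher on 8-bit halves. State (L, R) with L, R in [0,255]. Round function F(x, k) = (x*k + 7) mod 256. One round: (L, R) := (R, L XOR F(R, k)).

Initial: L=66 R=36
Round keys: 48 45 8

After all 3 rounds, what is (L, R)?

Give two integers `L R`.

Answer: 76 226

Derivation:
Round 1 (k=48): L=36 R=133
Round 2 (k=45): L=133 R=76
Round 3 (k=8): L=76 R=226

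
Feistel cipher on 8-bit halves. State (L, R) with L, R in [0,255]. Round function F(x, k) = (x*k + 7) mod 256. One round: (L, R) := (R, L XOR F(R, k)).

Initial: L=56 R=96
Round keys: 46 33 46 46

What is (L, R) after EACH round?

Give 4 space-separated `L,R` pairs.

Answer: 96,127 127,6 6,100 100,249

Derivation:
Round 1 (k=46): L=96 R=127
Round 2 (k=33): L=127 R=6
Round 3 (k=46): L=6 R=100
Round 4 (k=46): L=100 R=249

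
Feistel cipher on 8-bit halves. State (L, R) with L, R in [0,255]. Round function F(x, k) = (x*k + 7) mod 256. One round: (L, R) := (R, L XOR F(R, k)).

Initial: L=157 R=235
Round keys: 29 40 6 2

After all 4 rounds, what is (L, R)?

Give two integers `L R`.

Answer: 196 91

Derivation:
Round 1 (k=29): L=235 R=59
Round 2 (k=40): L=59 R=212
Round 3 (k=6): L=212 R=196
Round 4 (k=2): L=196 R=91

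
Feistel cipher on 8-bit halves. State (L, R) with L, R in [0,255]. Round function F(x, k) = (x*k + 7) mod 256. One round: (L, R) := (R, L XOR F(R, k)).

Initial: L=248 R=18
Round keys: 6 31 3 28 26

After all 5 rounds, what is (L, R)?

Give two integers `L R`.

Round 1 (k=6): L=18 R=139
Round 2 (k=31): L=139 R=206
Round 3 (k=3): L=206 R=250
Round 4 (k=28): L=250 R=145
Round 5 (k=26): L=145 R=59

Answer: 145 59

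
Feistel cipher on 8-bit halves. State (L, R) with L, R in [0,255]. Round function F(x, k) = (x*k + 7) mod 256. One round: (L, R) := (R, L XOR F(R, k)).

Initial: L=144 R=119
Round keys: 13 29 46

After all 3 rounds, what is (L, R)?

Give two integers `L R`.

Answer: 182 57

Derivation:
Round 1 (k=13): L=119 R=130
Round 2 (k=29): L=130 R=182
Round 3 (k=46): L=182 R=57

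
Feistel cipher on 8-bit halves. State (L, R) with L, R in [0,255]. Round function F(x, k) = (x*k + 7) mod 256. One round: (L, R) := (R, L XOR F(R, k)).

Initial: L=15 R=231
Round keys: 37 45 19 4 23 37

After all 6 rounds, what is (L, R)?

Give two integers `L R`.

Round 1 (k=37): L=231 R=101
Round 2 (k=45): L=101 R=47
Round 3 (k=19): L=47 R=225
Round 4 (k=4): L=225 R=164
Round 5 (k=23): L=164 R=34
Round 6 (k=37): L=34 R=85

Answer: 34 85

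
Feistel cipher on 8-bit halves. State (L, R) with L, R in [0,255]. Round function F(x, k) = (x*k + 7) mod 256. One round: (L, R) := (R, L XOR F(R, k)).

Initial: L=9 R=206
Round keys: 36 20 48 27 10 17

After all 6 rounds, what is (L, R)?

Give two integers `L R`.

Answer: 4 216

Derivation:
Round 1 (k=36): L=206 R=246
Round 2 (k=20): L=246 R=241
Round 3 (k=48): L=241 R=193
Round 4 (k=27): L=193 R=147
Round 5 (k=10): L=147 R=4
Round 6 (k=17): L=4 R=216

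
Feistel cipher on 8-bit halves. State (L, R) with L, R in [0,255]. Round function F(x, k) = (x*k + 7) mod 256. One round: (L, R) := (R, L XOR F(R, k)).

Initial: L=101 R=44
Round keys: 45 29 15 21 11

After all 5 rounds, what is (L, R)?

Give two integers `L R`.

Round 1 (k=45): L=44 R=166
Round 2 (k=29): L=166 R=249
Round 3 (k=15): L=249 R=56
Round 4 (k=21): L=56 R=102
Round 5 (k=11): L=102 R=81

Answer: 102 81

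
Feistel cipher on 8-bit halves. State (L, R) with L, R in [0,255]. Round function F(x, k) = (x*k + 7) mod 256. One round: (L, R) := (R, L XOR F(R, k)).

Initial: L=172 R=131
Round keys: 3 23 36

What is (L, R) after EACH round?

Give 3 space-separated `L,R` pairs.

Answer: 131,60 60,232 232,155

Derivation:
Round 1 (k=3): L=131 R=60
Round 2 (k=23): L=60 R=232
Round 3 (k=36): L=232 R=155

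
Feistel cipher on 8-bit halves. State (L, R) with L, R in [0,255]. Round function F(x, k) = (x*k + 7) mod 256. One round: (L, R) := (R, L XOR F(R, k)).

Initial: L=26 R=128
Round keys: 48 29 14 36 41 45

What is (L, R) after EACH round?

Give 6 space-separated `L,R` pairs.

Answer: 128,29 29,208 208,122 122,255 255,164 164,36

Derivation:
Round 1 (k=48): L=128 R=29
Round 2 (k=29): L=29 R=208
Round 3 (k=14): L=208 R=122
Round 4 (k=36): L=122 R=255
Round 5 (k=41): L=255 R=164
Round 6 (k=45): L=164 R=36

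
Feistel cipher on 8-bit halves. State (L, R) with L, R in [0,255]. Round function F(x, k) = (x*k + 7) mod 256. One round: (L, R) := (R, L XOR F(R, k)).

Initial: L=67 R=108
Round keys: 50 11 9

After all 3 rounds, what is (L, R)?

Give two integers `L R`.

Round 1 (k=50): L=108 R=92
Round 2 (k=11): L=92 R=151
Round 3 (k=9): L=151 R=10

Answer: 151 10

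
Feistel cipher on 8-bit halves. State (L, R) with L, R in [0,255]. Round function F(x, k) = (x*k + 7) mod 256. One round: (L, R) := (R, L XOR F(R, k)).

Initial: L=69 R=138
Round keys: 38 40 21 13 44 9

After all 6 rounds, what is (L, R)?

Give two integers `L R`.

Round 1 (k=38): L=138 R=198
Round 2 (k=40): L=198 R=125
Round 3 (k=21): L=125 R=142
Round 4 (k=13): L=142 R=64
Round 5 (k=44): L=64 R=137
Round 6 (k=9): L=137 R=152

Answer: 137 152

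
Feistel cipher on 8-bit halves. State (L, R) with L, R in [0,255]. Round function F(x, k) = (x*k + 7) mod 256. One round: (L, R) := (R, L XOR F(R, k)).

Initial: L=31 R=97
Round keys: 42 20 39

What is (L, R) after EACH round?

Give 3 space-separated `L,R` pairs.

Round 1 (k=42): L=97 R=238
Round 2 (k=20): L=238 R=254
Round 3 (k=39): L=254 R=87

Answer: 97,238 238,254 254,87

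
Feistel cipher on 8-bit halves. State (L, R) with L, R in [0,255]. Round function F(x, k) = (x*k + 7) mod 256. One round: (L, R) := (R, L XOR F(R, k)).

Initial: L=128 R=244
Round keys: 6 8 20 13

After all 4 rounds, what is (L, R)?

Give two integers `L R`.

Round 1 (k=6): L=244 R=63
Round 2 (k=8): L=63 R=11
Round 3 (k=20): L=11 R=220
Round 4 (k=13): L=220 R=56

Answer: 220 56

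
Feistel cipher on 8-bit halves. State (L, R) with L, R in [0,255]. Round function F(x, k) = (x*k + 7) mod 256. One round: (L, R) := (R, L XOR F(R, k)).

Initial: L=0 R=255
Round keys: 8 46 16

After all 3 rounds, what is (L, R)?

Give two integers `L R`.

Answer: 38 152

Derivation:
Round 1 (k=8): L=255 R=255
Round 2 (k=46): L=255 R=38
Round 3 (k=16): L=38 R=152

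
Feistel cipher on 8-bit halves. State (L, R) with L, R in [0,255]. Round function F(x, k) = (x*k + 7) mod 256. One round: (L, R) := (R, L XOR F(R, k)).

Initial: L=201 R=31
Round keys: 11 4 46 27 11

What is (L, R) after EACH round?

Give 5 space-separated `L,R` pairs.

Answer: 31,149 149,68 68,170 170,177 177,8

Derivation:
Round 1 (k=11): L=31 R=149
Round 2 (k=4): L=149 R=68
Round 3 (k=46): L=68 R=170
Round 4 (k=27): L=170 R=177
Round 5 (k=11): L=177 R=8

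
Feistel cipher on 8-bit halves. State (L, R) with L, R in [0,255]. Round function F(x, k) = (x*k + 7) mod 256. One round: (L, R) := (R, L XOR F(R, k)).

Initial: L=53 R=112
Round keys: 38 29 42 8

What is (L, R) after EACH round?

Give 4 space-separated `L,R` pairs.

Round 1 (k=38): L=112 R=146
Round 2 (k=29): L=146 R=225
Round 3 (k=42): L=225 R=99
Round 4 (k=8): L=99 R=254

Answer: 112,146 146,225 225,99 99,254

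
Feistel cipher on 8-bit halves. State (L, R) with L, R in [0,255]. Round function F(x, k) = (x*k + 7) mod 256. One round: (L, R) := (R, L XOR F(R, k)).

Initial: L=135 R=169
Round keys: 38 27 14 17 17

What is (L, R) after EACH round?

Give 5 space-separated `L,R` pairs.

Round 1 (k=38): L=169 R=154
Round 2 (k=27): L=154 R=236
Round 3 (k=14): L=236 R=117
Round 4 (k=17): L=117 R=32
Round 5 (k=17): L=32 R=82

Answer: 169,154 154,236 236,117 117,32 32,82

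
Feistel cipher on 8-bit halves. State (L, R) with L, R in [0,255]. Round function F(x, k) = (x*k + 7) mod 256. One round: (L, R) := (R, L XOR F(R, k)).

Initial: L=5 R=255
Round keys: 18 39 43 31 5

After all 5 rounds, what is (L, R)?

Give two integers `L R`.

Answer: 48 120

Derivation:
Round 1 (k=18): L=255 R=240
Round 2 (k=39): L=240 R=104
Round 3 (k=43): L=104 R=143
Round 4 (k=31): L=143 R=48
Round 5 (k=5): L=48 R=120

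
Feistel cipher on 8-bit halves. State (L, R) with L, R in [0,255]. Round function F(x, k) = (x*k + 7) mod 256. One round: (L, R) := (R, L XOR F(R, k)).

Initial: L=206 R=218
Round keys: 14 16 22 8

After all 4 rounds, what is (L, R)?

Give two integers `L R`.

Answer: 24 202

Derivation:
Round 1 (k=14): L=218 R=61
Round 2 (k=16): L=61 R=13
Round 3 (k=22): L=13 R=24
Round 4 (k=8): L=24 R=202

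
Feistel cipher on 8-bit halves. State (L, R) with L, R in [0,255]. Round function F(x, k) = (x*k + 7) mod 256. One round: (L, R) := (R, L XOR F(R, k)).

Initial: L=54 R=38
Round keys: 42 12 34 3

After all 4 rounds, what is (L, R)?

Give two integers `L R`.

Answer: 132 54

Derivation:
Round 1 (k=42): L=38 R=117
Round 2 (k=12): L=117 R=165
Round 3 (k=34): L=165 R=132
Round 4 (k=3): L=132 R=54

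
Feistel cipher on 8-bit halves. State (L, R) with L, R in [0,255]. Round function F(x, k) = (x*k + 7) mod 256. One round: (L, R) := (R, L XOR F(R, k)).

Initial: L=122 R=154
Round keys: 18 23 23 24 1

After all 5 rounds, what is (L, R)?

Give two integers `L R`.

Round 1 (k=18): L=154 R=161
Round 2 (k=23): L=161 R=228
Round 3 (k=23): L=228 R=34
Round 4 (k=24): L=34 R=211
Round 5 (k=1): L=211 R=248

Answer: 211 248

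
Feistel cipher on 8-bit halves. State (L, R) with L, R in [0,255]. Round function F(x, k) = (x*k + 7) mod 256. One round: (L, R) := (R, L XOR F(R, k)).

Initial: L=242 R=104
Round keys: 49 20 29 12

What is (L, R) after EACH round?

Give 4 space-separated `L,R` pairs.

Round 1 (k=49): L=104 R=29
Round 2 (k=20): L=29 R=35
Round 3 (k=29): L=35 R=227
Round 4 (k=12): L=227 R=136

Answer: 104,29 29,35 35,227 227,136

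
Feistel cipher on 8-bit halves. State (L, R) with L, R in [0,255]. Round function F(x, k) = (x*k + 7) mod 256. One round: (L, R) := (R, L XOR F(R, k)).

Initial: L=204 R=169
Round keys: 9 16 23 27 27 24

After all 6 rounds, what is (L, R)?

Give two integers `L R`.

Round 1 (k=9): L=169 R=52
Round 2 (k=16): L=52 R=238
Round 3 (k=23): L=238 R=93
Round 4 (k=27): L=93 R=56
Round 5 (k=27): L=56 R=178
Round 6 (k=24): L=178 R=143

Answer: 178 143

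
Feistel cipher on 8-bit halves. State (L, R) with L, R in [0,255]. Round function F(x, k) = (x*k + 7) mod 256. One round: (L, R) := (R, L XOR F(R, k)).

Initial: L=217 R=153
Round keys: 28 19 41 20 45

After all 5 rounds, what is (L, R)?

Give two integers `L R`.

Answer: 215 155

Derivation:
Round 1 (k=28): L=153 R=26
Round 2 (k=19): L=26 R=108
Round 3 (k=41): L=108 R=73
Round 4 (k=20): L=73 R=215
Round 5 (k=45): L=215 R=155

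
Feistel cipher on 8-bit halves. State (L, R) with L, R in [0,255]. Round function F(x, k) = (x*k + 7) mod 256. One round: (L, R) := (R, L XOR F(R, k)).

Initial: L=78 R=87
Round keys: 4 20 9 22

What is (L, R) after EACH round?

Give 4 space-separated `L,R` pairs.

Round 1 (k=4): L=87 R=45
Round 2 (k=20): L=45 R=220
Round 3 (k=9): L=220 R=238
Round 4 (k=22): L=238 R=167

Answer: 87,45 45,220 220,238 238,167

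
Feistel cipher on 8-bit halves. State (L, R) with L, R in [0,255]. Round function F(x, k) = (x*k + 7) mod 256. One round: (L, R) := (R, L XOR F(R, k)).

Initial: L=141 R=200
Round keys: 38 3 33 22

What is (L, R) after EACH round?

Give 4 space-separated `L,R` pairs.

Round 1 (k=38): L=200 R=58
Round 2 (k=3): L=58 R=125
Round 3 (k=33): L=125 R=30
Round 4 (k=22): L=30 R=230

Answer: 200,58 58,125 125,30 30,230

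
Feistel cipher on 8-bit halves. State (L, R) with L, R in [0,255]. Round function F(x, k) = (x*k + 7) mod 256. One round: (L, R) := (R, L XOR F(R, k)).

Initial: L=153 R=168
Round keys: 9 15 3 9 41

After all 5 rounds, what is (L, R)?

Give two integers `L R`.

Answer: 210 205

Derivation:
Round 1 (k=9): L=168 R=118
Round 2 (k=15): L=118 R=89
Round 3 (k=3): L=89 R=100
Round 4 (k=9): L=100 R=210
Round 5 (k=41): L=210 R=205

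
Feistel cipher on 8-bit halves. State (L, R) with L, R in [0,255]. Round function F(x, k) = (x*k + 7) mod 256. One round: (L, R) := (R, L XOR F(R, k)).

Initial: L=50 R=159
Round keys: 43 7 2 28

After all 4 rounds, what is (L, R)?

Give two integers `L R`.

Round 1 (k=43): L=159 R=142
Round 2 (k=7): L=142 R=118
Round 3 (k=2): L=118 R=125
Round 4 (k=28): L=125 R=197

Answer: 125 197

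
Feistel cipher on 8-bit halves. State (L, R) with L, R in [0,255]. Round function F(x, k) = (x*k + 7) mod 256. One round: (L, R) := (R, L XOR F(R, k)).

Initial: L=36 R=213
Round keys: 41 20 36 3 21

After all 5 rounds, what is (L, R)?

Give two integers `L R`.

Answer: 102 234

Derivation:
Round 1 (k=41): L=213 R=0
Round 2 (k=20): L=0 R=210
Round 3 (k=36): L=210 R=143
Round 4 (k=3): L=143 R=102
Round 5 (k=21): L=102 R=234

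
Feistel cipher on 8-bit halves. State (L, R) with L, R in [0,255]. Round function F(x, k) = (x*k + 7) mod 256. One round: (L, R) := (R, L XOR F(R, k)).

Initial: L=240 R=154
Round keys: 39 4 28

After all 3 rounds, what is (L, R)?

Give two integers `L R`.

Answer: 161 46

Derivation:
Round 1 (k=39): L=154 R=141
Round 2 (k=4): L=141 R=161
Round 3 (k=28): L=161 R=46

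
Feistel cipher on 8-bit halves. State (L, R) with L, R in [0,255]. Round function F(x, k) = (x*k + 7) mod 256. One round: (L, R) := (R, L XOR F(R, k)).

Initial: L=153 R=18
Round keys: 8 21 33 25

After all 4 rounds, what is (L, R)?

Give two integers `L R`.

Answer: 40 208

Derivation:
Round 1 (k=8): L=18 R=14
Round 2 (k=21): L=14 R=63
Round 3 (k=33): L=63 R=40
Round 4 (k=25): L=40 R=208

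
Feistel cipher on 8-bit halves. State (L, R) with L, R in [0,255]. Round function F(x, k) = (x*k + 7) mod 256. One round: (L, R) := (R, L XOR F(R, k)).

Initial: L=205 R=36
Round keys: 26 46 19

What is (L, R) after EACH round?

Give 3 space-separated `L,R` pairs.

Round 1 (k=26): L=36 R=98
Round 2 (k=46): L=98 R=135
Round 3 (k=19): L=135 R=110

Answer: 36,98 98,135 135,110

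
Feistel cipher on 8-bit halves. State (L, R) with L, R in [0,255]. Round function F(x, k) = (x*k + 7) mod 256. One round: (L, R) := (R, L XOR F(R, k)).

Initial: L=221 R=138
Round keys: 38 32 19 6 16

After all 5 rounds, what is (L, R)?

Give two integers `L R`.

Answer: 10 71

Derivation:
Round 1 (k=38): L=138 R=94
Round 2 (k=32): L=94 R=77
Round 3 (k=19): L=77 R=224
Round 4 (k=6): L=224 R=10
Round 5 (k=16): L=10 R=71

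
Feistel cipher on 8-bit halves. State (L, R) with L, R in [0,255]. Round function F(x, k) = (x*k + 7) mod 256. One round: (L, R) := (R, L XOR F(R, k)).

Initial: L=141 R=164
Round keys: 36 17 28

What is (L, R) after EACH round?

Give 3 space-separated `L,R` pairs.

Answer: 164,154 154,229 229,137

Derivation:
Round 1 (k=36): L=164 R=154
Round 2 (k=17): L=154 R=229
Round 3 (k=28): L=229 R=137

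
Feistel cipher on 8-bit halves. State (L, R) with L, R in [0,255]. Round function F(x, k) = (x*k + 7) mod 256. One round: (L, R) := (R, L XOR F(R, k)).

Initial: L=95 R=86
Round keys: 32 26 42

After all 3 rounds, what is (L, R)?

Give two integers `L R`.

Round 1 (k=32): L=86 R=152
Round 2 (k=26): L=152 R=33
Round 3 (k=42): L=33 R=233

Answer: 33 233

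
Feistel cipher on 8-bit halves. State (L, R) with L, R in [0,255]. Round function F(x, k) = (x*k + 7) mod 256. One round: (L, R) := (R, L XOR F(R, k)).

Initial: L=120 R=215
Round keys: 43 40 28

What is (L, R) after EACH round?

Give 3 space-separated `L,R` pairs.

Answer: 215,92 92,176 176,27

Derivation:
Round 1 (k=43): L=215 R=92
Round 2 (k=40): L=92 R=176
Round 3 (k=28): L=176 R=27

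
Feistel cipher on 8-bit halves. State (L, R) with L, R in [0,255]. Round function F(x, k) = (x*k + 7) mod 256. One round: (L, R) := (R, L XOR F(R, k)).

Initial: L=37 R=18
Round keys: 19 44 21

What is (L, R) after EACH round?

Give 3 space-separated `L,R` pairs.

Answer: 18,120 120,181 181,152

Derivation:
Round 1 (k=19): L=18 R=120
Round 2 (k=44): L=120 R=181
Round 3 (k=21): L=181 R=152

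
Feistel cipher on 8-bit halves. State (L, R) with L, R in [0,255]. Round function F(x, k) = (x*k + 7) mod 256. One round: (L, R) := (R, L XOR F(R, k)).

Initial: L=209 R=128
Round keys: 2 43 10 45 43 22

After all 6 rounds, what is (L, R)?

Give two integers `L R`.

Round 1 (k=2): L=128 R=214
Round 2 (k=43): L=214 R=121
Round 3 (k=10): L=121 R=23
Round 4 (k=45): L=23 R=107
Round 5 (k=43): L=107 R=23
Round 6 (k=22): L=23 R=106

Answer: 23 106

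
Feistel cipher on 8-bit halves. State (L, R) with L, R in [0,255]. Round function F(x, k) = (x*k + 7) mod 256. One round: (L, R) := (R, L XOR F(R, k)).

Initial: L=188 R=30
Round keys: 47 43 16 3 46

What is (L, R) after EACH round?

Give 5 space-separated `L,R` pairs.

Round 1 (k=47): L=30 R=53
Round 2 (k=43): L=53 R=240
Round 3 (k=16): L=240 R=50
Round 4 (k=3): L=50 R=109
Round 5 (k=46): L=109 R=175

Answer: 30,53 53,240 240,50 50,109 109,175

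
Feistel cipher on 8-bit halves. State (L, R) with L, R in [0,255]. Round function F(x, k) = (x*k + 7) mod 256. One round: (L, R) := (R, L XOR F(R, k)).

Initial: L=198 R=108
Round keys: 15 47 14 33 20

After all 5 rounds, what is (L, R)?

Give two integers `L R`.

Round 1 (k=15): L=108 R=157
Round 2 (k=47): L=157 R=182
Round 3 (k=14): L=182 R=102
Round 4 (k=33): L=102 R=155
Round 5 (k=20): L=155 R=69

Answer: 155 69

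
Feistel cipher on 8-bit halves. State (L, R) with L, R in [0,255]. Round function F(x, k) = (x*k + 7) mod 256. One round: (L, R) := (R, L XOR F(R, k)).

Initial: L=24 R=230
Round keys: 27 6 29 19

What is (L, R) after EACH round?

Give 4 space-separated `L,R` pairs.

Round 1 (k=27): L=230 R=81
Round 2 (k=6): L=81 R=11
Round 3 (k=29): L=11 R=23
Round 4 (k=19): L=23 R=183

Answer: 230,81 81,11 11,23 23,183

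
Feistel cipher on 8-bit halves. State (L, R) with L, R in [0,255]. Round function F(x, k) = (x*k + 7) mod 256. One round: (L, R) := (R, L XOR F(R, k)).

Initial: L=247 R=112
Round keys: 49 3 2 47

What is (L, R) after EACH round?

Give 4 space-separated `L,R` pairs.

Round 1 (k=49): L=112 R=128
Round 2 (k=3): L=128 R=247
Round 3 (k=2): L=247 R=117
Round 4 (k=47): L=117 R=117

Answer: 112,128 128,247 247,117 117,117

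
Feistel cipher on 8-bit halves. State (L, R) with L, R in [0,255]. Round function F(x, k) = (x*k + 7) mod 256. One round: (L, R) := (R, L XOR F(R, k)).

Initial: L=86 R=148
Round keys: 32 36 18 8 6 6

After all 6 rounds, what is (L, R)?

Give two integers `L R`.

Round 1 (k=32): L=148 R=209
Round 2 (k=36): L=209 R=255
Round 3 (k=18): L=255 R=36
Round 4 (k=8): L=36 R=216
Round 5 (k=6): L=216 R=51
Round 6 (k=6): L=51 R=225

Answer: 51 225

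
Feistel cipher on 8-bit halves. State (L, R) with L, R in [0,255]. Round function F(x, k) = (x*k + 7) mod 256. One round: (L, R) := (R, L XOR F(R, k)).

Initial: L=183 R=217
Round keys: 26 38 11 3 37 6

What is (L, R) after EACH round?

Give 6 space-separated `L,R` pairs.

Round 1 (k=26): L=217 R=166
Round 2 (k=38): L=166 R=114
Round 3 (k=11): L=114 R=75
Round 4 (k=3): L=75 R=154
Round 5 (k=37): L=154 R=2
Round 6 (k=6): L=2 R=137

Answer: 217,166 166,114 114,75 75,154 154,2 2,137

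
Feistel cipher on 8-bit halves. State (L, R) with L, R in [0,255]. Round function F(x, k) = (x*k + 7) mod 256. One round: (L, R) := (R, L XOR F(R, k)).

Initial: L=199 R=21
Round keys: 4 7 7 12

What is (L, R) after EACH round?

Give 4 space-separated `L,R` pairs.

Round 1 (k=4): L=21 R=156
Round 2 (k=7): L=156 R=94
Round 3 (k=7): L=94 R=5
Round 4 (k=12): L=5 R=29

Answer: 21,156 156,94 94,5 5,29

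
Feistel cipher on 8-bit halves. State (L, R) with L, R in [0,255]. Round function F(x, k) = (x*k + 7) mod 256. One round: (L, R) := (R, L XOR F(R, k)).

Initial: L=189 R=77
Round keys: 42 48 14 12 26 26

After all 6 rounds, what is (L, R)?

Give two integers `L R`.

Answer: 198 242

Derivation:
Round 1 (k=42): L=77 R=20
Round 2 (k=48): L=20 R=138
Round 3 (k=14): L=138 R=135
Round 4 (k=12): L=135 R=209
Round 5 (k=26): L=209 R=198
Round 6 (k=26): L=198 R=242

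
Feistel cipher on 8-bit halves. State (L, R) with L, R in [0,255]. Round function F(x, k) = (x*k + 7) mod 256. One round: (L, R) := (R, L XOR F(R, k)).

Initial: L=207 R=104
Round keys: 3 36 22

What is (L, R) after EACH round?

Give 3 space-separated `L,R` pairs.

Answer: 104,240 240,175 175,225

Derivation:
Round 1 (k=3): L=104 R=240
Round 2 (k=36): L=240 R=175
Round 3 (k=22): L=175 R=225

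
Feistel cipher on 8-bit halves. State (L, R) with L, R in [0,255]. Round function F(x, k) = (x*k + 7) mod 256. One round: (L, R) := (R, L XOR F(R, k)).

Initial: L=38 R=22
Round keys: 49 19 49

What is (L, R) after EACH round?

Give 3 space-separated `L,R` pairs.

Answer: 22,27 27,30 30,222

Derivation:
Round 1 (k=49): L=22 R=27
Round 2 (k=19): L=27 R=30
Round 3 (k=49): L=30 R=222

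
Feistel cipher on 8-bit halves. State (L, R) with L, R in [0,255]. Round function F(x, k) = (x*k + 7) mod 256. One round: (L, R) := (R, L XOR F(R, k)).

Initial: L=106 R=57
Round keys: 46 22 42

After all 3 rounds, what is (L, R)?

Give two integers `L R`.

Round 1 (k=46): L=57 R=47
Round 2 (k=22): L=47 R=40
Round 3 (k=42): L=40 R=184

Answer: 40 184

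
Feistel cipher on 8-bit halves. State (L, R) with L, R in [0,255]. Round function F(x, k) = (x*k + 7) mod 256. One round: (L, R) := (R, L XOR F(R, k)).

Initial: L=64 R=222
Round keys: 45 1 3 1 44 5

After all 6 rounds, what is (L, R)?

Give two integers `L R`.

Round 1 (k=45): L=222 R=77
Round 2 (k=1): L=77 R=138
Round 3 (k=3): L=138 R=232
Round 4 (k=1): L=232 R=101
Round 5 (k=44): L=101 R=139
Round 6 (k=5): L=139 R=219

Answer: 139 219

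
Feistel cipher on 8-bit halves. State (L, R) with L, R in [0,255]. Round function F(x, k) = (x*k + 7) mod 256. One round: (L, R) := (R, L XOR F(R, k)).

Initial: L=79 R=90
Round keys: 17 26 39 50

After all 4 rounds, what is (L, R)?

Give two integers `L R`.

Round 1 (k=17): L=90 R=78
Round 2 (k=26): L=78 R=169
Round 3 (k=39): L=169 R=136
Round 4 (k=50): L=136 R=62

Answer: 136 62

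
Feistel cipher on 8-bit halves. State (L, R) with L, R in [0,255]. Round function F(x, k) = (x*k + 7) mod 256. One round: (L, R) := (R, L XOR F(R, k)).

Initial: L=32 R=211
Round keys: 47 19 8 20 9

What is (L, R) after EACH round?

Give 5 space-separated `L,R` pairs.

Answer: 211,228 228,32 32,227 227,227 227,225

Derivation:
Round 1 (k=47): L=211 R=228
Round 2 (k=19): L=228 R=32
Round 3 (k=8): L=32 R=227
Round 4 (k=20): L=227 R=227
Round 5 (k=9): L=227 R=225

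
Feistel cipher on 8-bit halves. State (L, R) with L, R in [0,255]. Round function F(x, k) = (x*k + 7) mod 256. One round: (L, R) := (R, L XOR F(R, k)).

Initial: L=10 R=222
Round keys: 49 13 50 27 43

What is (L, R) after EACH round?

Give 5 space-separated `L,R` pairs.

Round 1 (k=49): L=222 R=143
Round 2 (k=13): L=143 R=148
Round 3 (k=50): L=148 R=96
Round 4 (k=27): L=96 R=179
Round 5 (k=43): L=179 R=120

Answer: 222,143 143,148 148,96 96,179 179,120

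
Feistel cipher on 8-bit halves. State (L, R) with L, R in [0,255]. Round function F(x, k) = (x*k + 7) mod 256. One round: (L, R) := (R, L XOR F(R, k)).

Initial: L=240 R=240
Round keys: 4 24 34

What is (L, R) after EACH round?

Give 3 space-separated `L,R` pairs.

Answer: 240,55 55,223 223,146

Derivation:
Round 1 (k=4): L=240 R=55
Round 2 (k=24): L=55 R=223
Round 3 (k=34): L=223 R=146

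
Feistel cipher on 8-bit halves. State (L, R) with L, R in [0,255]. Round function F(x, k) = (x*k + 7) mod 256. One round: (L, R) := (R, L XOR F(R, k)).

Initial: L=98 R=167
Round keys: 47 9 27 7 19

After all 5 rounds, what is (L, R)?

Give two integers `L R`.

Round 1 (k=47): L=167 R=210
Round 2 (k=9): L=210 R=206
Round 3 (k=27): L=206 R=19
Round 4 (k=7): L=19 R=66
Round 5 (k=19): L=66 R=254

Answer: 66 254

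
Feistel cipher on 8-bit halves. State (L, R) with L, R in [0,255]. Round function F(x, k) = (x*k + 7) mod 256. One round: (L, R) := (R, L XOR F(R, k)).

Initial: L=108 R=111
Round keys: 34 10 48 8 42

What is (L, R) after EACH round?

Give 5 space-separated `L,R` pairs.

Answer: 111,169 169,206 206,14 14,185 185,111

Derivation:
Round 1 (k=34): L=111 R=169
Round 2 (k=10): L=169 R=206
Round 3 (k=48): L=206 R=14
Round 4 (k=8): L=14 R=185
Round 5 (k=42): L=185 R=111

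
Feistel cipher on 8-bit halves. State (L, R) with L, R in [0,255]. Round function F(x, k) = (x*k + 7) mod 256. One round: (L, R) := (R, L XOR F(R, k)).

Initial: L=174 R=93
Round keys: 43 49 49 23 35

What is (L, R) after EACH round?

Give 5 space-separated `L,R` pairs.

Round 1 (k=43): L=93 R=8
Round 2 (k=49): L=8 R=210
Round 3 (k=49): L=210 R=49
Round 4 (k=23): L=49 R=188
Round 5 (k=35): L=188 R=138

Answer: 93,8 8,210 210,49 49,188 188,138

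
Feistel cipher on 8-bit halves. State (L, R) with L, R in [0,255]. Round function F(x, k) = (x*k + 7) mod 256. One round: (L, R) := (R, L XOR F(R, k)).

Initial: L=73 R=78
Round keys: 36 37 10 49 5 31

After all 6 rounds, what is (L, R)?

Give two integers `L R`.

Answer: 15 249

Derivation:
Round 1 (k=36): L=78 R=182
Round 2 (k=37): L=182 R=27
Round 3 (k=10): L=27 R=163
Round 4 (k=49): L=163 R=33
Round 5 (k=5): L=33 R=15
Round 6 (k=31): L=15 R=249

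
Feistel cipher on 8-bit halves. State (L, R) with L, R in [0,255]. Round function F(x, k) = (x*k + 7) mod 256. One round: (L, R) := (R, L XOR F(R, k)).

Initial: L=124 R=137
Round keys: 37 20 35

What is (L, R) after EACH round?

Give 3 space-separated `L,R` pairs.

Round 1 (k=37): L=137 R=168
Round 2 (k=20): L=168 R=174
Round 3 (k=35): L=174 R=121

Answer: 137,168 168,174 174,121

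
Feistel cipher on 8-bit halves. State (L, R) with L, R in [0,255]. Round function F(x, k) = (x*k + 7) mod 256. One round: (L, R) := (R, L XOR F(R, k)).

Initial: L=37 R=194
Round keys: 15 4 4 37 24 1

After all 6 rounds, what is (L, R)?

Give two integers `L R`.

Answer: 84 176

Derivation:
Round 1 (k=15): L=194 R=64
Round 2 (k=4): L=64 R=197
Round 3 (k=4): L=197 R=91
Round 4 (k=37): L=91 R=235
Round 5 (k=24): L=235 R=84
Round 6 (k=1): L=84 R=176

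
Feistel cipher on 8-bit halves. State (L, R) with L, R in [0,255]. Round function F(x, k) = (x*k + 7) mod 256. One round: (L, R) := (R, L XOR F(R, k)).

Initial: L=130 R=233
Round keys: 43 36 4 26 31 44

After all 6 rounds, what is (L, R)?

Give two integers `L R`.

Answer: 195 152

Derivation:
Round 1 (k=43): L=233 R=168
Round 2 (k=36): L=168 R=78
Round 3 (k=4): L=78 R=151
Round 4 (k=26): L=151 R=19
Round 5 (k=31): L=19 R=195
Round 6 (k=44): L=195 R=152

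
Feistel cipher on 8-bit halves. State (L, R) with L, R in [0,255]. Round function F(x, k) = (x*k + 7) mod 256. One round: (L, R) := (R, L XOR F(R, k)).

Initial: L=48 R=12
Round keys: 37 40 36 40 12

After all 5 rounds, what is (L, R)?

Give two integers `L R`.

Answer: 244 183

Derivation:
Round 1 (k=37): L=12 R=243
Round 2 (k=40): L=243 R=243
Round 3 (k=36): L=243 R=192
Round 4 (k=40): L=192 R=244
Round 5 (k=12): L=244 R=183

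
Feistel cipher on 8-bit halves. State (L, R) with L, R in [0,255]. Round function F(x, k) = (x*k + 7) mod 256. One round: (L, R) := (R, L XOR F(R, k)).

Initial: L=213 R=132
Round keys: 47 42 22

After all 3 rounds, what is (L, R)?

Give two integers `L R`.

Round 1 (k=47): L=132 R=150
Round 2 (k=42): L=150 R=39
Round 3 (k=22): L=39 R=247

Answer: 39 247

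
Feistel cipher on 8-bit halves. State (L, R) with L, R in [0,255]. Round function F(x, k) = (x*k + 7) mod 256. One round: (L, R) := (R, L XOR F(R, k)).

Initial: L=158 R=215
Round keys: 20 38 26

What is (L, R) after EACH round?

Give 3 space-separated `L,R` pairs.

Round 1 (k=20): L=215 R=77
Round 2 (k=38): L=77 R=162
Round 3 (k=26): L=162 R=54

Answer: 215,77 77,162 162,54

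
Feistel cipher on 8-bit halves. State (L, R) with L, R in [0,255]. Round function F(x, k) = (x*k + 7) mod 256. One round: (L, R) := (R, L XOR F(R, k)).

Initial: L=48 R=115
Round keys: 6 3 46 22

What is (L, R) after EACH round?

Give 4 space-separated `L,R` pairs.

Round 1 (k=6): L=115 R=137
Round 2 (k=3): L=137 R=209
Round 3 (k=46): L=209 R=28
Round 4 (k=22): L=28 R=190

Answer: 115,137 137,209 209,28 28,190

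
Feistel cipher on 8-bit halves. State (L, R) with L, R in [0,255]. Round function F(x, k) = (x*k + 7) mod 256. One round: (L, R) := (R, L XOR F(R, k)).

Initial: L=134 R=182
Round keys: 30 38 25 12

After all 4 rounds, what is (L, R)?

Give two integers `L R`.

Round 1 (k=30): L=182 R=221
Round 2 (k=38): L=221 R=99
Round 3 (k=25): L=99 R=111
Round 4 (k=12): L=111 R=88

Answer: 111 88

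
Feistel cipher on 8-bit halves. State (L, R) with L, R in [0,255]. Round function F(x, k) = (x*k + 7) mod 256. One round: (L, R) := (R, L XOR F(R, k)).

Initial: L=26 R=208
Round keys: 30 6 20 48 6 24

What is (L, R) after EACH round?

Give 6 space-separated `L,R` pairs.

Answer: 208,125 125,37 37,150 150,2 2,133 133,125

Derivation:
Round 1 (k=30): L=208 R=125
Round 2 (k=6): L=125 R=37
Round 3 (k=20): L=37 R=150
Round 4 (k=48): L=150 R=2
Round 5 (k=6): L=2 R=133
Round 6 (k=24): L=133 R=125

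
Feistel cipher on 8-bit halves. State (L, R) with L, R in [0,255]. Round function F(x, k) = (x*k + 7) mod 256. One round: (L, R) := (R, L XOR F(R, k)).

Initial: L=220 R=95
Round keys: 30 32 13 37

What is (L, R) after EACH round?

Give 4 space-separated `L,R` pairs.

Round 1 (k=30): L=95 R=245
Round 2 (k=32): L=245 R=248
Round 3 (k=13): L=248 R=106
Round 4 (k=37): L=106 R=161

Answer: 95,245 245,248 248,106 106,161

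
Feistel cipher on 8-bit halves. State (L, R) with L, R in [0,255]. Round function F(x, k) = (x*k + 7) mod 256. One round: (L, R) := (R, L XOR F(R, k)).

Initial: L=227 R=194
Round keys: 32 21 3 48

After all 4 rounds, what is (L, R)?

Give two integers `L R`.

Answer: 150 158

Derivation:
Round 1 (k=32): L=194 R=164
Round 2 (k=21): L=164 R=185
Round 3 (k=3): L=185 R=150
Round 4 (k=48): L=150 R=158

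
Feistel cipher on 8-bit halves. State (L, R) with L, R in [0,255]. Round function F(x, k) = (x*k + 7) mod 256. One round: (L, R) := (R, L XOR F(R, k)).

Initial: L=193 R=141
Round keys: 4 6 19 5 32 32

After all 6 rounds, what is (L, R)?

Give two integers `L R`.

Answer: 204 23

Derivation:
Round 1 (k=4): L=141 R=250
Round 2 (k=6): L=250 R=110
Round 3 (k=19): L=110 R=203
Round 4 (k=5): L=203 R=144
Round 5 (k=32): L=144 R=204
Round 6 (k=32): L=204 R=23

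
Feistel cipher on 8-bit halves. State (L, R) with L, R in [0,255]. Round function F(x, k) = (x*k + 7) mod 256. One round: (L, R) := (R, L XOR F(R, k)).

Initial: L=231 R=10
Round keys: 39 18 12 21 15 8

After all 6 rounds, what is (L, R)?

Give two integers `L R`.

Answer: 171 154

Derivation:
Round 1 (k=39): L=10 R=106
Round 2 (k=18): L=106 R=113
Round 3 (k=12): L=113 R=57
Round 4 (k=21): L=57 R=197
Round 5 (k=15): L=197 R=171
Round 6 (k=8): L=171 R=154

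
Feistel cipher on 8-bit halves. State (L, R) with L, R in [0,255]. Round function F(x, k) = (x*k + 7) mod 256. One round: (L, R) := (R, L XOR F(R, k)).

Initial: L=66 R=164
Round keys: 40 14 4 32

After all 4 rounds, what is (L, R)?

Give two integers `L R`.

Round 1 (k=40): L=164 R=229
Round 2 (k=14): L=229 R=41
Round 3 (k=4): L=41 R=78
Round 4 (k=32): L=78 R=238

Answer: 78 238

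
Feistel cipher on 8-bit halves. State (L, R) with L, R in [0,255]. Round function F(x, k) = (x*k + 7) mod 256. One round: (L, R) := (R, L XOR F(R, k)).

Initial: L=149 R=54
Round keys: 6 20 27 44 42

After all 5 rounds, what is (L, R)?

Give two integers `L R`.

Round 1 (k=6): L=54 R=222
Round 2 (k=20): L=222 R=105
Round 3 (k=27): L=105 R=196
Round 4 (k=44): L=196 R=222
Round 5 (k=42): L=222 R=183

Answer: 222 183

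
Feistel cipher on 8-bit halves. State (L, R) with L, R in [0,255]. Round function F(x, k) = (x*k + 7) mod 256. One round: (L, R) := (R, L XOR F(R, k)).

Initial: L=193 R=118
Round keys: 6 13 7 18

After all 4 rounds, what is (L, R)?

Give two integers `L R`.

Round 1 (k=6): L=118 R=10
Round 2 (k=13): L=10 R=255
Round 3 (k=7): L=255 R=10
Round 4 (k=18): L=10 R=68

Answer: 10 68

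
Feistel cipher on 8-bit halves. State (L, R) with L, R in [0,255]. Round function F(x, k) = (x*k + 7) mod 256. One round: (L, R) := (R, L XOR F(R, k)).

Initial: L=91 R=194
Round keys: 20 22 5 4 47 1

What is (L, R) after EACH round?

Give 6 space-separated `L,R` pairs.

Round 1 (k=20): L=194 R=116
Round 2 (k=22): L=116 R=61
Round 3 (k=5): L=61 R=76
Round 4 (k=4): L=76 R=10
Round 5 (k=47): L=10 R=145
Round 6 (k=1): L=145 R=146

Answer: 194,116 116,61 61,76 76,10 10,145 145,146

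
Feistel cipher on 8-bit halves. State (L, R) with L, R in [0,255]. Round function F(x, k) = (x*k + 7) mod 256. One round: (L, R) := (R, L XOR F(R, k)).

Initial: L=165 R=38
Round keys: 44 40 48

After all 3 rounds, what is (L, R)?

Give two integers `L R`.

Round 1 (k=44): L=38 R=42
Round 2 (k=40): L=42 R=177
Round 3 (k=48): L=177 R=29

Answer: 177 29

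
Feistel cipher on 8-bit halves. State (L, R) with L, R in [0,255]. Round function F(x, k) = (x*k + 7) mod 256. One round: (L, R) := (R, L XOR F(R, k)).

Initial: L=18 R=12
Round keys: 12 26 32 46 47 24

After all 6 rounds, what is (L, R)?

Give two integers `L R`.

Answer: 163 233

Derivation:
Round 1 (k=12): L=12 R=133
Round 2 (k=26): L=133 R=133
Round 3 (k=32): L=133 R=34
Round 4 (k=46): L=34 R=166
Round 5 (k=47): L=166 R=163
Round 6 (k=24): L=163 R=233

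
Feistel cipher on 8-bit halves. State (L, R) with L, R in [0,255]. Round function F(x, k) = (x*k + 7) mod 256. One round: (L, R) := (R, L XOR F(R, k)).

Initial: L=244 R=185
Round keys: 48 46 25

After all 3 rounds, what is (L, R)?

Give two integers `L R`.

Answer: 168 44

Derivation:
Round 1 (k=48): L=185 R=67
Round 2 (k=46): L=67 R=168
Round 3 (k=25): L=168 R=44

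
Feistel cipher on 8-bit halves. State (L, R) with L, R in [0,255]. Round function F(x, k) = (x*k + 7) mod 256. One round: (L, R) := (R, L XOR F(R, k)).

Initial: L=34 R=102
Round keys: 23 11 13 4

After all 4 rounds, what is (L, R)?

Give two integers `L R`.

Answer: 190 65

Derivation:
Round 1 (k=23): L=102 R=19
Round 2 (k=11): L=19 R=190
Round 3 (k=13): L=190 R=190
Round 4 (k=4): L=190 R=65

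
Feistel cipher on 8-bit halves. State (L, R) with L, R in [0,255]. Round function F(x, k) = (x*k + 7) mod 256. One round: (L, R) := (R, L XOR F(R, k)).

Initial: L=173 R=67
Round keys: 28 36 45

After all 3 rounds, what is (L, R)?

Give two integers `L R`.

Round 1 (k=28): L=67 R=246
Round 2 (k=36): L=246 R=220
Round 3 (k=45): L=220 R=69

Answer: 220 69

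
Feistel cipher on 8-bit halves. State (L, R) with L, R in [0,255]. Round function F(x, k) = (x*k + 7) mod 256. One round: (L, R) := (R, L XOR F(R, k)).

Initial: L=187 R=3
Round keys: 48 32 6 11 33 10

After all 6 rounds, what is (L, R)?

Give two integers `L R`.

Answer: 112 219

Derivation:
Round 1 (k=48): L=3 R=44
Round 2 (k=32): L=44 R=132
Round 3 (k=6): L=132 R=51
Round 4 (k=11): L=51 R=188
Round 5 (k=33): L=188 R=112
Round 6 (k=10): L=112 R=219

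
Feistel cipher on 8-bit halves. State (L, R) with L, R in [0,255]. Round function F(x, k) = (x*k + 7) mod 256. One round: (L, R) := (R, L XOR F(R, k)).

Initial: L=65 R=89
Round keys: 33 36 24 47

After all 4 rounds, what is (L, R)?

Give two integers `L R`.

Round 1 (k=33): L=89 R=193
Round 2 (k=36): L=193 R=114
Round 3 (k=24): L=114 R=118
Round 4 (k=47): L=118 R=195

Answer: 118 195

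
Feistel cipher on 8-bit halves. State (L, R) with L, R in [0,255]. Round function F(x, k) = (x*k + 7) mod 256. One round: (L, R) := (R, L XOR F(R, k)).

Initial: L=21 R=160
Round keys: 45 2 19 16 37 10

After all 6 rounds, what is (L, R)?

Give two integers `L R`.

Answer: 137 13

Derivation:
Round 1 (k=45): L=160 R=50
Round 2 (k=2): L=50 R=203
Round 3 (k=19): L=203 R=42
Round 4 (k=16): L=42 R=108
Round 5 (k=37): L=108 R=137
Round 6 (k=10): L=137 R=13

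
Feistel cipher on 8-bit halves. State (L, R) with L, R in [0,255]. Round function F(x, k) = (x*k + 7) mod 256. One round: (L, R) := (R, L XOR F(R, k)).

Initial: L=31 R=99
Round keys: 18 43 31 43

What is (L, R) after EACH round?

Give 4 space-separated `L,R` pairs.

Round 1 (k=18): L=99 R=226
Round 2 (k=43): L=226 R=158
Round 3 (k=31): L=158 R=203
Round 4 (k=43): L=203 R=190

Answer: 99,226 226,158 158,203 203,190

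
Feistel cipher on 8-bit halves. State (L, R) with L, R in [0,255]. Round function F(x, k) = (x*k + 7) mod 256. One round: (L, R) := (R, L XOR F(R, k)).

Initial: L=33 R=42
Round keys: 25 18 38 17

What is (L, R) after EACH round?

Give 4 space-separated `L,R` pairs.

Answer: 42,0 0,45 45,181 181,33

Derivation:
Round 1 (k=25): L=42 R=0
Round 2 (k=18): L=0 R=45
Round 3 (k=38): L=45 R=181
Round 4 (k=17): L=181 R=33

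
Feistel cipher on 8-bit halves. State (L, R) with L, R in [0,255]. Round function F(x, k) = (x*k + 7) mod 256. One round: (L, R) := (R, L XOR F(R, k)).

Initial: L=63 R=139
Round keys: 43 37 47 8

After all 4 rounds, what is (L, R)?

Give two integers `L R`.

Round 1 (k=43): L=139 R=95
Round 2 (k=37): L=95 R=73
Round 3 (k=47): L=73 R=49
Round 4 (k=8): L=49 R=198

Answer: 49 198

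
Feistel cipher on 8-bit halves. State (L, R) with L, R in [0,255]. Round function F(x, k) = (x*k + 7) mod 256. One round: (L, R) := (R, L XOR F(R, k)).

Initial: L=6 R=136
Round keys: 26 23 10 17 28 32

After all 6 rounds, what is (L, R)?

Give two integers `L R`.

Round 1 (k=26): L=136 R=209
Round 2 (k=23): L=209 R=70
Round 3 (k=10): L=70 R=18
Round 4 (k=17): L=18 R=127
Round 5 (k=28): L=127 R=249
Round 6 (k=32): L=249 R=88

Answer: 249 88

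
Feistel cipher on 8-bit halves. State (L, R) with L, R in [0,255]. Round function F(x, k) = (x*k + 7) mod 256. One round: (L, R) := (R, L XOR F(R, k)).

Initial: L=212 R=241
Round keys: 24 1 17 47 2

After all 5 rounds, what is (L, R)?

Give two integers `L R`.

Answer: 5 128

Derivation:
Round 1 (k=24): L=241 R=75
Round 2 (k=1): L=75 R=163
Round 3 (k=17): L=163 R=145
Round 4 (k=47): L=145 R=5
Round 5 (k=2): L=5 R=128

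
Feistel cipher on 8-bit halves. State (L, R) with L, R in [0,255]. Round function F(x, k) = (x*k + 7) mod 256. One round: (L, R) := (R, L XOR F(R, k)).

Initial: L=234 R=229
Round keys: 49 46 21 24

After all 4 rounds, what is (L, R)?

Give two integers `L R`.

Round 1 (k=49): L=229 R=54
Round 2 (k=46): L=54 R=94
Round 3 (k=21): L=94 R=139
Round 4 (k=24): L=139 R=81

Answer: 139 81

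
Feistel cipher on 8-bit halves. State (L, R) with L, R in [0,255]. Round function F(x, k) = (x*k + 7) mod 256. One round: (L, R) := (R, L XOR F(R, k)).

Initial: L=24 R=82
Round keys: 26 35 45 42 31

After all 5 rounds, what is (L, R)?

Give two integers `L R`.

Answer: 57 236

Derivation:
Round 1 (k=26): L=82 R=67
Round 2 (k=35): L=67 R=98
Round 3 (k=45): L=98 R=2
Round 4 (k=42): L=2 R=57
Round 5 (k=31): L=57 R=236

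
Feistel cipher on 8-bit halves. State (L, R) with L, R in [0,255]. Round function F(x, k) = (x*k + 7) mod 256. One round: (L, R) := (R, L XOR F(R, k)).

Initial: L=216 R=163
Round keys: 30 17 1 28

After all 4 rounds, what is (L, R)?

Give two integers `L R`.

Answer: 195 104

Derivation:
Round 1 (k=30): L=163 R=249
Round 2 (k=17): L=249 R=51
Round 3 (k=1): L=51 R=195
Round 4 (k=28): L=195 R=104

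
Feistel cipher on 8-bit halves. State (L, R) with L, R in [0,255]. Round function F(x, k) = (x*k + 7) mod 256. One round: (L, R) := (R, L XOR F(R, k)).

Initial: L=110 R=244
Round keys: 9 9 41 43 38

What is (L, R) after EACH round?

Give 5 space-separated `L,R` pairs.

Round 1 (k=9): L=244 R=245
Round 2 (k=9): L=245 R=80
Round 3 (k=41): L=80 R=34
Round 4 (k=43): L=34 R=237
Round 5 (k=38): L=237 R=23

Answer: 244,245 245,80 80,34 34,237 237,23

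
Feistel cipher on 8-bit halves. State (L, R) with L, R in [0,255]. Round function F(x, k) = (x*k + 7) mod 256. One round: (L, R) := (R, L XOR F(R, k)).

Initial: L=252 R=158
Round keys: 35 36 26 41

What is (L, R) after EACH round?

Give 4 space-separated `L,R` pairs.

Round 1 (k=35): L=158 R=93
Round 2 (k=36): L=93 R=133
Round 3 (k=26): L=133 R=212
Round 4 (k=41): L=212 R=126

Answer: 158,93 93,133 133,212 212,126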